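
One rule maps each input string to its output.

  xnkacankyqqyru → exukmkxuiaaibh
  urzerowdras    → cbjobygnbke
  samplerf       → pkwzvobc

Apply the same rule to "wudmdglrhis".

Looking at the pairs, the operation is to shift every letter 10 places forward in the alphabet (wrapping around), then swap the first and last characters.
For "wudmdglrhis", step one produces "genwnqvbrsc"; step two turns that into "cenwnqvbrsg".

cenwnqvbrsg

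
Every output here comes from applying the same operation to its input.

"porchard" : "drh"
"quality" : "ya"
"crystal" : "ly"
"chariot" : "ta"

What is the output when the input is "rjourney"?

The rule is to take characters alternately from the front and the back (1st, last, 2nd, 2nd-last, ...), then keep one character in every 3, starting at position 2 (positions 2nd, 5th, 8th, ...).
Starting from "rjourney": after the first operation, "ryjeonur"; after the second, "yor".

yor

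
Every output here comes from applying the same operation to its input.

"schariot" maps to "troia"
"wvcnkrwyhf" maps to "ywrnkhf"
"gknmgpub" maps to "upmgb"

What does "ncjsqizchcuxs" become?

zxussqihcc

In each case the input is transformed by: delete the first 3 characters, then sort the characters into reverse alphabetical order.
Starting from "ncjsqizchcuxs": after the first operation, "sqizchcuxs"; after the second, "zxussqihcc".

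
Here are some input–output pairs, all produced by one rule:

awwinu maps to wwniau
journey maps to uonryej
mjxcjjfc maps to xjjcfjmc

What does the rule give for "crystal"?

yrtslac

In each case the input is transformed by: move the first character to the end, then swap each adjacent pair of characters (1↔2, 3↔4, ...).
Working it through for "crystal": intermediate "rystalc", final "yrtslac".
(Check on "journey": → "ourneyj" → "uonryej" ✓)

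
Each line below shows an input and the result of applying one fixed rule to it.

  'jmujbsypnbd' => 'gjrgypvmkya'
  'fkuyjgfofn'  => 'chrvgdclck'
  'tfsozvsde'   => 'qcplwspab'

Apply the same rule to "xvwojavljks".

ustlgxsighp

Each output is the input with this applied: shift every letter 3 places backward in the alphabet (wrapping around).
Applying that to "xvwojavljks" gives "ustlgxsighp".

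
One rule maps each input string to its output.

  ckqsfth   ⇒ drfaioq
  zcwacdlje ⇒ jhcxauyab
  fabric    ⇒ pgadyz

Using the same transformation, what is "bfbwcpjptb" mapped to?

nrzzdzuanh

Each output is the input with this applied: shift every letter 2 places backward in the alphabet (wrapping around), then move the last 3 characters to the front (rotate right by 3).
Starting from "bfbwcpjptb": after the first operation, "zdzuanhnrz"; after the second, "nrzzdzuanh".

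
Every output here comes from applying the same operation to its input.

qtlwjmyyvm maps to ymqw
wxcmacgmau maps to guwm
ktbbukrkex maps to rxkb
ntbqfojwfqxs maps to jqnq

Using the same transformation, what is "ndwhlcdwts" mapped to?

What's happening: keep one character in every 3, starting at position 1 (positions 1st, 4th, 7th, ...), then swap the front and back halves of the string.
Applying both steps to "ndwhlcdwts": "nhds", then "dsnh".

dsnh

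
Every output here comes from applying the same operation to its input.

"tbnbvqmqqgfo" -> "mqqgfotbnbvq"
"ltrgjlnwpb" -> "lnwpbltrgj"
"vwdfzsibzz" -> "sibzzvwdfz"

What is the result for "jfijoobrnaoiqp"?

Each output is the input with this applied: swap the front and back halves of the string.
On "jfijoobrnaoiqp" that produces "rnaoiqpjfijoob".

rnaoiqpjfijoob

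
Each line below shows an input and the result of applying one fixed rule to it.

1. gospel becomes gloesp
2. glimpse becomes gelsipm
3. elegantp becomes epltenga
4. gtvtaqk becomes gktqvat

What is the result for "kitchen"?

What's happening: take characters alternately from the front and the back (1st, last, 2nd, 2nd-last, ...).
On "kitchen" that produces "kniethc".

kniethc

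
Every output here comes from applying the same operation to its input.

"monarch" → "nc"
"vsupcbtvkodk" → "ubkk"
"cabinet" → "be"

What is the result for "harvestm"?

Each output is the input with this applied: keep one character in every 3, starting at position 3 (positions 3rd, 6th, 9th, ...).
Doing the same to "harvestm": "rs".

rs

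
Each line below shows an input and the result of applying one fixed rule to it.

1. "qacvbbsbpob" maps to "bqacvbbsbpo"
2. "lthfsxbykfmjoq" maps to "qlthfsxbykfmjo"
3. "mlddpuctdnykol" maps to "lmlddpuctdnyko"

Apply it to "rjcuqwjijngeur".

Each output is the input with this applied: move the last character to the front.
On "rjcuqwjijngeur" that produces "rrjcuqwjijngeu".

rrjcuqwjijngeu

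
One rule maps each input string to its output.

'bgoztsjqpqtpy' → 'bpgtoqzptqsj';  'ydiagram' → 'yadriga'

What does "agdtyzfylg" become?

Looking at the pairs, the operation is to delete the last character, then take characters alternately from the front and the back (1st, last, 2nd, 2nd-last, ...).
On "agdtyzfylg": the first step gives "agdtyzfyl", and the second then gives "algydftzy".

algydftzy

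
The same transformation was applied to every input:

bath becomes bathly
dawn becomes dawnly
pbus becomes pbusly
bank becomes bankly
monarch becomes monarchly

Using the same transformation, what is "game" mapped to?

Each output is the input with this applied: append "ly".
For "game" the result is "gamely".

gamely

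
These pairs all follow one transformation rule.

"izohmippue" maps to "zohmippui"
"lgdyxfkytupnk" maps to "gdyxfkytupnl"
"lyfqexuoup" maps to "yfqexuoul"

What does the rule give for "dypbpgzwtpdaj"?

ypbpgzwtpdad

Each output is the input with this applied: delete the last character, then move the first character to the end.
Starting from "dypbpgzwtpdaj": after the first operation, "dypbpgzwtpda"; after the second, "ypbpgzwtpdad".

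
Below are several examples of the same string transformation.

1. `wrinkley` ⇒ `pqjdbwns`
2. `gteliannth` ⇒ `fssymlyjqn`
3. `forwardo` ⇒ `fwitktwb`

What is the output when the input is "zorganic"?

In each case the input is transformed by: shift every letter 5 places forward in the alphabet (wrapping around), then swap the front and back halves of the string.
Applying both steps to "zorganic": "etwlfsnh", then "fsnhetwl".

fsnhetwl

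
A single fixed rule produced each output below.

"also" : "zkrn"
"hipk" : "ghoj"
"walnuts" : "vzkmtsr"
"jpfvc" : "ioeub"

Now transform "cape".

bzod

What's happening: shift every letter 1 place backward in the alphabet (wrapping around).
So "cape" becomes "bzod".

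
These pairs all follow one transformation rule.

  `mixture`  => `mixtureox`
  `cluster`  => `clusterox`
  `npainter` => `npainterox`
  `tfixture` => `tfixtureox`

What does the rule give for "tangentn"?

tangentnox

The transformation: append "ox".
For "tangentn" the result is "tangentnox".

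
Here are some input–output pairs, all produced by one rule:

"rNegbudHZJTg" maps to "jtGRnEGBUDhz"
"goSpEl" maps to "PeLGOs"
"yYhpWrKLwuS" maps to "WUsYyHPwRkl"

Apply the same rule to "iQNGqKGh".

The transformation: flip the case of every letter, then move the last 3 characters to the front (rotate right by 3).
"iQNGqKGh" → "kgHIqngQ".

kgHIqngQ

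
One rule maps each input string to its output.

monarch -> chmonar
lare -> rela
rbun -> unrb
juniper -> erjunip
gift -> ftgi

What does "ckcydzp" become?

zpckcyd

In each case the input is transformed by: move the last 2 characters to the front (rotate right by 2).
On "ckcydzp" that produces "zpckcyd".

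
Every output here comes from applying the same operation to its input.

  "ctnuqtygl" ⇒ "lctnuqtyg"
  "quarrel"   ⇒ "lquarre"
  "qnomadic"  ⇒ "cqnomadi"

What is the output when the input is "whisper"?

Rule — move the last character to the front.
Applying that to "whisper" gives "rwhispe".

rwhispe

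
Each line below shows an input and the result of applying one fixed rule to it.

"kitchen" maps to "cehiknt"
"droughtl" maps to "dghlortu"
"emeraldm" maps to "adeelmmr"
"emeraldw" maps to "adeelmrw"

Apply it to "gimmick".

Looking at the pairs, the operation is to sort the characters into alphabetical order.
For "gimmick" the result is "cgiikmm".

cgiikmm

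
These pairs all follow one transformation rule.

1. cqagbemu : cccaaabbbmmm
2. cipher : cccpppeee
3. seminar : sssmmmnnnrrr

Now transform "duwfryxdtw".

Rule — keep every other character starting from the first (positions 1st, 3rd, 5th, ...), then repeat every character 3 times.
Starting from "duwfryxdtw": after the first operation, "dwrxt"; after the second, "dddwwwrrrxxxttt".

dddwwwrrrxxxttt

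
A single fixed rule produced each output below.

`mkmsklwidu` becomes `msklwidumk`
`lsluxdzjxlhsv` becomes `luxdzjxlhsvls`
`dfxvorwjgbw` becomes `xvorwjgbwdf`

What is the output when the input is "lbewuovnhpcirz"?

Rule — move the first 2 characters to the end (rotate left by 2).
For "lbewuovnhpcirz" the result is "ewuovnhpcirzlb".

ewuovnhpcirzlb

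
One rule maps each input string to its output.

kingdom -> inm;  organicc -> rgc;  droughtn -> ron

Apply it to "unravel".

What's happening: swap each adjacent pair of characters (1↔2, 3↔4, ...), then keep one character in every 3, starting at position 1 (positions 1st, 4th, 7th, ...).
For "unravel", step one produces "nuarevl"; step two turns that into "nrl".
(Check on "organicc": → "roagincc" → "rgc" ✓)

nrl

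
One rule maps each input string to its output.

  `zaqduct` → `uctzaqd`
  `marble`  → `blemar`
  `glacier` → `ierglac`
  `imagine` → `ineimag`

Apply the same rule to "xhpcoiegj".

egjxhpcoi

Rule — move the last 3 characters to the front (rotate right by 3).
Applying that to "xhpcoiegj" gives "egjxhpcoi".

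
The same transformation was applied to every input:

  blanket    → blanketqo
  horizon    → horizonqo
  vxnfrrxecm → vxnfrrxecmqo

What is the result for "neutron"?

neutronqo

What's happening: append "qo".
So "neutron" becomes "neutronqo".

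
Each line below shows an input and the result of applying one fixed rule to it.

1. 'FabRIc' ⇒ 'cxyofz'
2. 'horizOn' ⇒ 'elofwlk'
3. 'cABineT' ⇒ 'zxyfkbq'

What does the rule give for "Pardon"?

The transformation: shift every letter 3 places backward in the alphabet (wrapping around), then convert every letter to lowercase.
Applying both steps to "Pardon": "Mxoalk", then "mxoalk".

mxoalk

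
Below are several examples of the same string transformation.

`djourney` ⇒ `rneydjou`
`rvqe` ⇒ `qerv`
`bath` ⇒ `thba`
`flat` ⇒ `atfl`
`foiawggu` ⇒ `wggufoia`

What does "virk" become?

rkvi

The transformation: swap the front and back halves of the string.
For "virk" the result is "rkvi".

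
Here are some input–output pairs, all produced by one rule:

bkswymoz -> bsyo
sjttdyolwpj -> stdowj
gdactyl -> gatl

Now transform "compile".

cmie

In each case the input is transformed by: keep every other character starting from the first (positions 1st, 3rd, 5th, ...).
Applying that to "compile" gives "cmie".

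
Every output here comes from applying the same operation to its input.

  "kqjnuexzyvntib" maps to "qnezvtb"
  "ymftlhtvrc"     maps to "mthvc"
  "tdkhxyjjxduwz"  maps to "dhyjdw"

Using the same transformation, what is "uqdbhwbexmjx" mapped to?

Each output is the input with this applied: keep every other character starting from the second (positions 2nd, 4th, 6th, ...).
Doing the same to "uqdbhwbexmjx": "qbwemx".

qbwemx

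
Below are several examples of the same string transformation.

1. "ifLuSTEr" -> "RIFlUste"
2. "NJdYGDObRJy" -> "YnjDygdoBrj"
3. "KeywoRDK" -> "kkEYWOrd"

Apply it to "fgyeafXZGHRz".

The transformation: flip the case of every letter, then move the last character to the front.
"fgyeafXZGHRz" → "FGYEAFxzghrZ" → "ZFGYEAFxzghr".

ZFGYEAFxzghr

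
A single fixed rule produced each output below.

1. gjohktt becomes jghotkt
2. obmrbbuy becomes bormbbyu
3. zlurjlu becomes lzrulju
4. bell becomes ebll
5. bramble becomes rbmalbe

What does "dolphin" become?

Rule — swap each adjacent pair of characters (1↔2, 3↔4, ...).
Applying that to "dolphin" gives "odplihn".

odplihn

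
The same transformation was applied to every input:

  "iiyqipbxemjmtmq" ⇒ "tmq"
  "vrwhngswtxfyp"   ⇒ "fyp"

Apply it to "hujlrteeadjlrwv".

rwv

Each output is the input with this applied: keep only the last 3 characters.
Doing the same to "hujlrteeadjlrwv": "rwv".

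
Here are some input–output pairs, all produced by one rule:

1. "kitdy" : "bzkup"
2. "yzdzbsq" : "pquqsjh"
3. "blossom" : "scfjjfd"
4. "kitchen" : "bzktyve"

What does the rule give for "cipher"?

tzgyvi

The rule is to shift every letter 9 places backward in the alphabet (wrapping around).
"cipher" → "tzgyvi".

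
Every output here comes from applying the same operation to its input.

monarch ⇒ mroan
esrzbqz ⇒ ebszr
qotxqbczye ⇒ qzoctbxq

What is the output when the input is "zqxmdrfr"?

The rule is to delete the last 2 characters, then take characters alternately from the front and the back (1st, last, 2nd, 2nd-last, ...).
On "zqxmdrfr": the first step gives "zqxmdr", and the second then gives "zrqdxm".

zrqdxm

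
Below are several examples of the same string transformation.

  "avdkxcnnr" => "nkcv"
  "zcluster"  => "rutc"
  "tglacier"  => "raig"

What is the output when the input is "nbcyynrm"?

In each case the input is transformed by: keep every other character starting from the second (positions 2nd, 4th, 6th, ...), then swap the first and last characters.
"nbcyynrm" → "bynm" → "mynb".

mynb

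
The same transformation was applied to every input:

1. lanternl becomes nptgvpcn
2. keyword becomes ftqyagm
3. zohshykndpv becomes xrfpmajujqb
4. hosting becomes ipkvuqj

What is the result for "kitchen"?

pgjevkm

The rule is to reverse the string, then shift every letter 2 places forward in the alphabet (wrapping around).
Working it through for "kitchen": intermediate "nehctik", final "pgjevkm".
(Check on "hosting": → "gnitsoh" → "ipkvuqj" ✓)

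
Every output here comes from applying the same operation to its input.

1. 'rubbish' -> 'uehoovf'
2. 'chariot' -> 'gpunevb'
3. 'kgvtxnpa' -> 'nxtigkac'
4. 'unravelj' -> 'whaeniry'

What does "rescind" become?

The rule is to move the last character to the front, then shift every letter 13 places forward in the alphabet (wrapping around) — i.e. ROT13.
On "rescind": the first step gives "drescin", and the second then gives "qerfpva".
(Check on "kgvtxnpa": → "akgvtxnp" → "nxtigkac" ✓)

qerfpva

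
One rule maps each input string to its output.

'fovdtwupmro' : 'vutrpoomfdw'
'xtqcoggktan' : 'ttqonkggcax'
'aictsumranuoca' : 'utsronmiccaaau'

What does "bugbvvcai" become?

vuigcbbav

In each case the input is transformed by: sort the characters into reverse alphabetical order, then move the first character to the end.
Starting from "bugbvvcai": after the first operation, "vvuigcbba"; after the second, "vuigcbbav".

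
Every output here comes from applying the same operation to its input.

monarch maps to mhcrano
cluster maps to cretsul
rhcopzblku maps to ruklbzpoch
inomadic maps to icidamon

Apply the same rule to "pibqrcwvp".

ppvwcrqbi

Rule — reverse the string, then move the last character to the front.
Doing the same to "pibqrcwvp": "ppvwcrqbi".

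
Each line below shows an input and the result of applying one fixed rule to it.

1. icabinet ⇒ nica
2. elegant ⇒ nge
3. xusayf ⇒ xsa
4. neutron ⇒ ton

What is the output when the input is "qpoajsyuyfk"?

yspkf

Looking at the pairs, the operation is to sort the characters into reverse alphabetical order, then keep every other character starting from the second (positions 2nd, 4th, 6th, ...).
For "qpoajsyuyfk", step one produces "yyusqpokjfa"; step two turns that into "yspkf".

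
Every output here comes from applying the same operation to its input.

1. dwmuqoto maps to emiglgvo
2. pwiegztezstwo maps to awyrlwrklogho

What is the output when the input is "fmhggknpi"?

zyycfhaxe

Looking at the pairs, the operation is to move the first 2 characters to the end (rotate left by 2), then shift every letter 8 places backward in the alphabet (wrapping around).
For "fmhggknpi", step one produces "hggknpifm"; step two turns that into "zyycfhaxe".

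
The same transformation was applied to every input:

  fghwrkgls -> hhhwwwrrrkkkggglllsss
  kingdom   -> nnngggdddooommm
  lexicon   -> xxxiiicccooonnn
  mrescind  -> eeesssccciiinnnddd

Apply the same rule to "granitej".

aaannniiittteeejjj

Looking at the pairs, the operation is to delete the first 2 characters, then repeat every character 3 times.
On "granitej": the first step gives "anitej", and the second then gives "aaannniiittteeejjj".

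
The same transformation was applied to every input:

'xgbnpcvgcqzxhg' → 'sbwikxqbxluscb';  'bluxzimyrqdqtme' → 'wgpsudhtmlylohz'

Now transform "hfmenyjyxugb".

cahzitetspbw

Looking at the pairs, the operation is to shift every letter 5 places backward in the alphabet (wrapping around).
For "hfmenyjyxugb" the result is "cahzitetspbw".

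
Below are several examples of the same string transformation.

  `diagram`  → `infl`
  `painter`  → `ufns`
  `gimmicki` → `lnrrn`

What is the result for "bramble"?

gwfr

In each case the input is transformed by: delete the last 3 characters, then shift every letter 5 places forward in the alphabet (wrapping around).
Working it through for "bramble": intermediate "bram", final "gwfr".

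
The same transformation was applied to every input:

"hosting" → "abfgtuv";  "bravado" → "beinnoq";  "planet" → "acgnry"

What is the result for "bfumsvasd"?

ffhinoqsz

Rule — shift every letter 13 places forward in the alphabet (wrapping around) — i.e. ROT13, then sort the characters into alphabetical order.
Starting from "bfumsvasd": after the first operation, "oshzfinfq"; after the second, "ffhinoqsz".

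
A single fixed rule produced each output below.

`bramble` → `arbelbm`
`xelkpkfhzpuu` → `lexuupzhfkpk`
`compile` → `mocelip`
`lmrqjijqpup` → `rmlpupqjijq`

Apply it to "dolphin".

lodnihp

Each output is the input with this applied: move the first 3 characters to the end (rotate left by 3), then reverse the string.
Starting from "dolphin": after the first operation, "phindol"; after the second, "lodnihp".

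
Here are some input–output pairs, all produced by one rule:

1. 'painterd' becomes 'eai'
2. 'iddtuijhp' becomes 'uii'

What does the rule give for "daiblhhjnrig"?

The pattern: move the first 3 characters to the end (rotate left by 3), then keep only the vowels.
"daiblhhjnrig" → "blhhjnrigdai" → "iai".

iai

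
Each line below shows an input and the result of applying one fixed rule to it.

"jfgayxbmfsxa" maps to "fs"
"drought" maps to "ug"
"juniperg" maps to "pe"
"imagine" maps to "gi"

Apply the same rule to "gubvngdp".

The pattern: delete the last 2 characters, then keep only the last 2 characters.
Starting from "gubvngdp": after the first operation, "gubvng"; after the second, "ng".

ng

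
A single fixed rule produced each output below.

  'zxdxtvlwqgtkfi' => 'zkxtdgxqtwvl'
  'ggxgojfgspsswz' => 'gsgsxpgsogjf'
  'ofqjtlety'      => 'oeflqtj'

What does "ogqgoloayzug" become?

Rule — delete the last 2 characters, then take characters alternately from the front and the back (1st, last, 2nd, 2nd-last, ...).
Starting from "ogqgoloayzug": after the first operation, "ogqgoloayz"; after the second, "ozgyqagool".
(Check on "ggxgojfgspsswz": → "ggxgojfgspss" → "gsgsxpgsogjf" ✓)

ozgyqagool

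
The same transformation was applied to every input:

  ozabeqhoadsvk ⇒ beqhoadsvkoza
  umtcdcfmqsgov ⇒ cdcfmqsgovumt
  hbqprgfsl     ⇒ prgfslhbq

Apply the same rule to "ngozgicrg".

zgicrgngo

Each output is the input with this applied: move the first 3 characters to the end (rotate left by 3).
Doing the same to "ngozgicrg": "zgicrgngo".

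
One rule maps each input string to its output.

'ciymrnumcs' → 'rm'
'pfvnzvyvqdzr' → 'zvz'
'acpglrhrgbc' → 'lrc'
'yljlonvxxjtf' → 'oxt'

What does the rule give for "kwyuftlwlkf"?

fwf

The transformation: delete the first 3 characters, then keep one character in every 3, starting at position 2 (positions 2nd, 5th, 8th, ...).
Applying both steps to "kwyuftlwlkf": "uftlwlkf", then "fwf".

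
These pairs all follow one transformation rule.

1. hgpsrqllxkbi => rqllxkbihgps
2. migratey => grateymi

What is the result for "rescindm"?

In each case the input is transformed by: swap the front and back halves of the string, then move the last 2 characters to the front (rotate right by 2).
"rescindm" → "scindmre".

scindmre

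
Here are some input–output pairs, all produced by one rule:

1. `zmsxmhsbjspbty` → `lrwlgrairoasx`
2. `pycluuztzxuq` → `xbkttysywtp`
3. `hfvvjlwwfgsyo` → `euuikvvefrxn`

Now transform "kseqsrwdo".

rdprqvcn

Each output is the input with this applied: delete the first character, then shift every letter 1 place backward in the alphabet (wrapping around).
"kseqsrwdo" → "seqsrwdo" → "rdprqvcn".
(Check on "zmsxmhsbjspbty": → "msxmhsbjspbty" → "lrwlgrairoasx" ✓)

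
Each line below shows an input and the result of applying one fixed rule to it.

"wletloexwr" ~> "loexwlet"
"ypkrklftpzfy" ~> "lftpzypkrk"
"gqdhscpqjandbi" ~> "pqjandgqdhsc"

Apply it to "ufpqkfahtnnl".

The rule is to delete the last 2 characters, then swap the front and back halves of the string.
For "ufpqkfahtnnl", step one produces "ufpqkfahtn"; step two turns that into "fahtnufpqk".

fahtnufpqk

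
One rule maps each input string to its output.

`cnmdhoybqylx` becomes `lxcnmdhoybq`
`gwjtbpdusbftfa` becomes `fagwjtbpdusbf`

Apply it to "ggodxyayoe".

oeggodxya

Looking at the pairs, the operation is to move the last 3 characters to the front (rotate right by 3), then delete the first character.
For "ggodxyayoe" the result is "oeggodxya".
(Check on "cnmdhoybqylx": → "ylxcnmdhoybq" → "lxcnmdhoybq" ✓)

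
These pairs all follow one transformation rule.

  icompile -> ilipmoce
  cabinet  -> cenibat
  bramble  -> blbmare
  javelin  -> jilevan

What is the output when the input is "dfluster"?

detsulfr

In each case the input is transformed by: reverse the string, then swap the first and last characters.
Applying both steps to "dfluster": "retsulfd", then "detsulfr".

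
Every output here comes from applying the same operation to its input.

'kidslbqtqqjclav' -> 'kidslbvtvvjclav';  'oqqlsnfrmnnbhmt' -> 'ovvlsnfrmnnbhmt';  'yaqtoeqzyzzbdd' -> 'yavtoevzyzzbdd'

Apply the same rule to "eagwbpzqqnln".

eagwbpzvvnln

Rule — replace every "q" with "v".
So "eagwbpzqqnln" becomes "eagwbpzvvnln".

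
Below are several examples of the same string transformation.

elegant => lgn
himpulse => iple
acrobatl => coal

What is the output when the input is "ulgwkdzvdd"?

The pattern: keep every other character starting from the second (positions 2nd, 4th, 6th, ...).
For "ulgwkdzvdd" the result is "lwdvd".

lwdvd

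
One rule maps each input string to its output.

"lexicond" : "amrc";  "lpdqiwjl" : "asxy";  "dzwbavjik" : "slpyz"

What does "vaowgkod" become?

The pattern: keep every other character starting from the first (positions 1st, 3rd, 5th, ...), then shift every letter 11 places backward in the alphabet (wrapping around).
Applying both steps to "vaowgkod": "vogo", then "kdvd".

kdvd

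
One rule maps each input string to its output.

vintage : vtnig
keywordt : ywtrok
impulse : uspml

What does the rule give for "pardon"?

rpon

In each case the input is transformed by: sort the characters into reverse alphabetical order, then delete the last 2 characters.
For "pardon", step one produces "rponda"; step two turns that into "rpon".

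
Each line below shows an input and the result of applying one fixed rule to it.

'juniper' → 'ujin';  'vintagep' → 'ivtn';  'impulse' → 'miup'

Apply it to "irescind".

rise

Each output is the input with this applied: swap each adjacent pair of characters (1↔2, 3↔4, ...), then keep only the first 4 characters.
Applying both steps to "irescind": "riseicdn", then "rise".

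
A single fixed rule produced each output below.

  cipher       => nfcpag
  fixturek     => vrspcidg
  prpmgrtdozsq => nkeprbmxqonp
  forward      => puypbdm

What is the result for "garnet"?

Rule — shift every letter 2 places backward in the alphabet (wrapping around), then move the first 2 characters to the end (rotate left by 2).
"garnet" → "eyplcr" → "plcrey".

plcrey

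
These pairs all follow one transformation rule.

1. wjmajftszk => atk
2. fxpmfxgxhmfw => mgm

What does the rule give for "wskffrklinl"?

fkn

Each output is the input with this applied: delete the first 3 characters, then keep one character in every 3, starting at position 1 (positions 1st, 4th, 7th, ...).
Applying both steps to "wskffrklinl": "ffrklinl", then "fkn".
(Check on "wjmajftszk": → "ajftszk" → "atk" ✓)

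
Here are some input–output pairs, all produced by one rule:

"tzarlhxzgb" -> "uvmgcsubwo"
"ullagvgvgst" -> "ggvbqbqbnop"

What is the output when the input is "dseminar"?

What's happening: shift every letter 5 places backward in the alphabet (wrapping around), then move the first character to the end.
On "dseminar" that produces "nzhdivmy".
(Check on "ullagvgvgst": → "pggvbqbqbno" → "ggvbqbqbnop" ✓)

nzhdivmy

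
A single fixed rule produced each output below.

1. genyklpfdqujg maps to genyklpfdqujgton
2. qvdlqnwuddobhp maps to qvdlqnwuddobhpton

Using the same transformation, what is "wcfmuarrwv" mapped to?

The pattern: append "ton".
Applying that to "wcfmuarrwv" gives "wcfmuarrwvton".

wcfmuarrwvton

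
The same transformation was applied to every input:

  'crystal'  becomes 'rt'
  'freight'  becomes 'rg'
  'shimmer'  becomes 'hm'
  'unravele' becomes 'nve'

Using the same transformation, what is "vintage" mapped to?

The pattern: keep one character in every 3, starting at position 2 (positions 2nd, 5th, 8th, ...).
Applying that to "vintage" gives "ia".

ia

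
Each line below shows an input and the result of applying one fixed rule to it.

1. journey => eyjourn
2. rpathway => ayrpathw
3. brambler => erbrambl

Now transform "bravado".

dobrava

Rule — move the last 2 characters to the front (rotate right by 2).
So "bravado" becomes "dobrava".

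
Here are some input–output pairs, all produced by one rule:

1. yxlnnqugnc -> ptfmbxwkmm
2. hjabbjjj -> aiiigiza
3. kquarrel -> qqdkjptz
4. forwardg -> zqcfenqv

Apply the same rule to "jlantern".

sdqmikzm

The transformation: swap the front and back halves of the string, then shift every letter 1 place backward in the alphabet (wrapping around).
Starting from "jlantern": after the first operation, "ternjlan"; after the second, "sdqmikzm".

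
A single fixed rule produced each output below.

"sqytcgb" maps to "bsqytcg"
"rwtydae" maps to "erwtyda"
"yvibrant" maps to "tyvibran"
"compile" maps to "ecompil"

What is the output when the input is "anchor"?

rancho

In each case the input is transformed by: move the last character to the front.
For "anchor" the result is "rancho".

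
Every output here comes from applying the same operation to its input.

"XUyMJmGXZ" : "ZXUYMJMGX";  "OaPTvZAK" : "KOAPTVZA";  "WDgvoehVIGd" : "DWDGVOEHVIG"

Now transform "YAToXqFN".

NYATOXQF

What's happening: move the last character to the front, then convert every letter to uppercase.
On "YAToXqFN": the first step gives "NYAToXqF", and the second then gives "NYATOXQF".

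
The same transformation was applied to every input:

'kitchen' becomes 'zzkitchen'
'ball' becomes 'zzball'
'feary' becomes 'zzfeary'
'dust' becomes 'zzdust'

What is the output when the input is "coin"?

zzcoin

Each output is the input with this applied: prepend "zz".
Doing the same to "coin": "zzcoin".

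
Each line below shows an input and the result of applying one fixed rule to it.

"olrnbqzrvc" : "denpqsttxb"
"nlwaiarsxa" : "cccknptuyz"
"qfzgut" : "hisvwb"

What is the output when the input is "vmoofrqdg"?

Each output is the input with this applied: sort the characters into alphabetical order, then shift every letter 2 places forward in the alphabet (wrapping around).
On "vmoofrqdg": the first step gives "dfgmooqrv", and the second then gives "fhioqqstx".

fhioqqstx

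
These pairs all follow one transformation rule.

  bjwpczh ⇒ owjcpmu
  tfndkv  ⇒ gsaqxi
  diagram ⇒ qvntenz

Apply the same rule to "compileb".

pbzcvyro

The pattern: shift every letter 13 places forward in the alphabet (wrapping around) — i.e. ROT13.
For "compileb" the result is "pbzcvyro".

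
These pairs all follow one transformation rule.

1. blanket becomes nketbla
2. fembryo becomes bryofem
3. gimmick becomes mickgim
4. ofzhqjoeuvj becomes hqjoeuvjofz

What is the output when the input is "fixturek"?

Looking at the pairs, the operation is to move the first 3 characters to the end (rotate left by 3).
"fixturek" → "turekfix".

turekfix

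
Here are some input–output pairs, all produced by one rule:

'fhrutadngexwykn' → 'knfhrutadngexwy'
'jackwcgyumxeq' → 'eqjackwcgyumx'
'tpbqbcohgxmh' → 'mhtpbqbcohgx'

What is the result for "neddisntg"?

The rule is to move the last 2 characters to the front (rotate right by 2).
Applying that to "neddisntg" gives "tgneddisn".

tgneddisn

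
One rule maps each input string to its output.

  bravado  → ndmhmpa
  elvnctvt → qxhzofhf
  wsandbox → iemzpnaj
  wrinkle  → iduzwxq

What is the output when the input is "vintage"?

huzfmsq

The transformation: shift every letter 12 places forward in the alphabet (wrapping around).
Doing the same to "vintage": "huzfmsq".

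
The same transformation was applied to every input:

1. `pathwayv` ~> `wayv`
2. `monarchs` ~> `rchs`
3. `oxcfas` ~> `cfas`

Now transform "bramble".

Looking at the pairs, the operation is to keep only the last 4 characters.
On "bramble" that produces "mble".

mble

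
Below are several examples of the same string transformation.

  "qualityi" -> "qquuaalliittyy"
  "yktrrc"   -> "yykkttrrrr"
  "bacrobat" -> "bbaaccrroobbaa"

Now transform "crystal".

Looking at the pairs, the operation is to delete the last character, then double every character.
For "crystal", step one produces "crysta"; step two turns that into "ccrryyssttaa".
(Check on "bacrobat": → "bacroba" → "bbaaccrroobbaa" ✓)

ccrryyssttaa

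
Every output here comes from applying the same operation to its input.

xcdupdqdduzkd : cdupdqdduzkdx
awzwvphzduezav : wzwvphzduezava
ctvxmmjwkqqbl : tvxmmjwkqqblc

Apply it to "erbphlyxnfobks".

Each output is the input with this applied: move the first character to the end.
Doing the same to "erbphlyxnfobks": "rbphlyxnfobkse".

rbphlyxnfobkse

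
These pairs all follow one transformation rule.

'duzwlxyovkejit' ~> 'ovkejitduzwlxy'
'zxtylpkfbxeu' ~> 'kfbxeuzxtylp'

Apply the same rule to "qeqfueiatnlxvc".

atnlxvcqeqfuei

The pattern: swap the front and back halves of the string.
"qeqfueiatnlxvc" → "atnlxvcqeqfuei".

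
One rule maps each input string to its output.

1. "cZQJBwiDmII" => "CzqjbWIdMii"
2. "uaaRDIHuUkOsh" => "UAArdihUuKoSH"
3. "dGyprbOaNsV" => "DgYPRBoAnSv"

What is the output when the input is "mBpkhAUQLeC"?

MbPKHauqlEc

Rule — flip the case of every letter.
For "mBpkhAUQLeC" the result is "MbPKHauqlEc".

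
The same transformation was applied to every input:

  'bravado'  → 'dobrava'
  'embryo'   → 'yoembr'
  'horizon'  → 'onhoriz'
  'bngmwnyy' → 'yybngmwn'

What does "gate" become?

Looking at the pairs, the operation is to move the last 2 characters to the front (rotate right by 2).
So "gate" becomes "tega".

tega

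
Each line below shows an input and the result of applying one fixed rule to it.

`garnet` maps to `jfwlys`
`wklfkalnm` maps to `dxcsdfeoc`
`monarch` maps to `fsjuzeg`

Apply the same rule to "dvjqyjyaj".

Each output is the input with this applied: shift every letter 8 places backward in the alphabet (wrapping around), then move the first 2 characters to the end (rotate left by 2).
For "dvjqyjyaj", step one produces "vnbiqbqsb"; step two turns that into "biqbqsbvn".

biqbqsbvn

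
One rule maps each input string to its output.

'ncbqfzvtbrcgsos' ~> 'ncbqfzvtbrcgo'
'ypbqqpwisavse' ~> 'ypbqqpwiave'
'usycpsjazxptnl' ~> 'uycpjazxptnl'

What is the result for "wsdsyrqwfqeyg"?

Looking at the pairs, the operation is to remove every "s".
Doing the same to "wsdsyrqwfqeyg": "wdyrqwfqeyg".

wdyrqwfqeyg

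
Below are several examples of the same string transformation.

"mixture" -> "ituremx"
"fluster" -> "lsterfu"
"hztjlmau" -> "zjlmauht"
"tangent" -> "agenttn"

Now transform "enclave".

The rule is to move the first 2 characters to the end (rotate left by 2), then swap the first and last characters.
Working it through for "enclave": intermediate "claveen", final "nlaveec".

nlaveec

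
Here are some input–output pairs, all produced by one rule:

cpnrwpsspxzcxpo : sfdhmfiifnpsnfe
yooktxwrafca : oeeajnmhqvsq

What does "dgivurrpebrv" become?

twylkhhfurhl

Looking at the pairs, the operation is to shift every letter 10 places backward in the alphabet (wrapping around).
For "dgivurrpebrv" the result is "twylkhhfurhl".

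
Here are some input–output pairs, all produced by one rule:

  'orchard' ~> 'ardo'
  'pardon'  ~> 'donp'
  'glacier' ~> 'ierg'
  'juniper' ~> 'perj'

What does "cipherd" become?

erdc

The transformation: move the first character to the end, then keep only the last 4 characters.
Applying both steps to "cipherd": "ipherdc", then "erdc".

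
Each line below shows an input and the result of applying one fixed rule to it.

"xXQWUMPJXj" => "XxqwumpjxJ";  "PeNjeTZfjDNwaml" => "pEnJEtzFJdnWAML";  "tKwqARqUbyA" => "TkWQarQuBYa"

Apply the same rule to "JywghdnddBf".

Rule — flip the case of every letter.
Doing the same to "JywghdnddBf": "jYWGHDNDDbF".

jYWGHDNDDbF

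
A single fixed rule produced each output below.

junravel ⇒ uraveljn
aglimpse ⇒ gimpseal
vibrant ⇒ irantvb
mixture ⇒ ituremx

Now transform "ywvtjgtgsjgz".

Each output is the input with this applied: move the first 2 characters to the end (rotate left by 2), then swap the first and last characters.
"ywvtjgtgsjgz" → "wtjgtgsjgzyv".

wtjgtgsjgzyv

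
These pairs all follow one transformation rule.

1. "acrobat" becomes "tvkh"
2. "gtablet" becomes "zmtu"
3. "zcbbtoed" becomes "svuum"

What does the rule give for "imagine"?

bftz

The pattern: shift every letter 7 places backward in the alphabet (wrapping around), then delete the last 3 characters.
Applying both steps to "imagine": "bftzbgx", then "bftz".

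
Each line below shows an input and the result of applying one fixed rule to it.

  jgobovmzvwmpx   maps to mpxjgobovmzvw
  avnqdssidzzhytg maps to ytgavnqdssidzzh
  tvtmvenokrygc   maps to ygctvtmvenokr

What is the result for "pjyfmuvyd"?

Each output is the input with this applied: move the last 3 characters to the front (rotate right by 3).
For "pjyfmuvyd" the result is "vydpjyfmu".

vydpjyfmu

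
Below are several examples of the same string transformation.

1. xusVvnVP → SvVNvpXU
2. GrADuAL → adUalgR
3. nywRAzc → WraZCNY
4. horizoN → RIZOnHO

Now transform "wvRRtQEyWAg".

rrTqeYwaGWV

Looking at the pairs, the operation is to move the first 2 characters to the end (rotate left by 2), then flip the case of every letter.
Doing the same to "wvRRtQEyWAg": "rrTqeYwaGWV".
(Check on "horizoN": → "rizoNho" → "RIZOnHO" ✓)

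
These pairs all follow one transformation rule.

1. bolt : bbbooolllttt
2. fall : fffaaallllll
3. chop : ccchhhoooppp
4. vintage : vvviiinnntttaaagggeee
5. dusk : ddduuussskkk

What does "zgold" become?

In each case the input is transformed by: repeat every character 3 times.
Applying that to "zgold" gives "zzzgggooolllddd".

zzzgggooolllddd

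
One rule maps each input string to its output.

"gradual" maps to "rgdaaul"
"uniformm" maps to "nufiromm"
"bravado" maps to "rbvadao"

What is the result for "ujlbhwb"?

jublwhb

In each case the input is transformed by: swap each adjacent pair of characters (1↔2, 3↔4, ...).
For "ujlbhwb" the result is "jublwhb".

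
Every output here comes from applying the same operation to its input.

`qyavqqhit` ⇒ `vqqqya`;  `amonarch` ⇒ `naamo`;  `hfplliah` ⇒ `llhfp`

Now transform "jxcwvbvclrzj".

wvbvcljxc

Each output is the input with this applied: delete the last 3 characters, then move the first 3 characters to the end (rotate left by 3).
"jxcwvbvclrzj" → "jxcwvbvcl" → "wvbvcljxc".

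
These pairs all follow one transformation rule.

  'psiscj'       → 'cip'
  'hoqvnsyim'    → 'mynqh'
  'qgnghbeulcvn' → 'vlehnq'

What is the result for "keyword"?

The rule is to keep every other character starting from the first (positions 1st, 3rd, 5th, ...), then reverse the string.
Applying both steps to "keyword": "kyod", then "doyk".

doyk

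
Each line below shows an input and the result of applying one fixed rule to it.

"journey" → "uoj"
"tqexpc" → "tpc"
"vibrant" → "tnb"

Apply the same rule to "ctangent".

tnea

The transformation: sort the characters into reverse alphabetical order, then keep every other character starting from the second (positions 2nd, 4th, 6th, ...).
Applying both steps to "ctangent": "ttnngeca", then "tnea".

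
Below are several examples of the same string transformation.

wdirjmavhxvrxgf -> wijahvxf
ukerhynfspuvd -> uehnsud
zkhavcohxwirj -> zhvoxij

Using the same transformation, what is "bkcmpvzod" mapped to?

Looking at the pairs, the operation is to keep every other character starting from the first (positions 1st, 3rd, 5th, ...).
Applying that to "bkcmpvzod" gives "bcpzd".

bcpzd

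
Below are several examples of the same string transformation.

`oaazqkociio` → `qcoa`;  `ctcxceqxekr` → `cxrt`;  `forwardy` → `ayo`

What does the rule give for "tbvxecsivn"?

eib

Rule — keep one character in every 3, starting at position 2 (positions 2nd, 5th, 8th, ...), then move the first character to the end.
Applying both steps to "tbvxecsivn": "bei", then "eib".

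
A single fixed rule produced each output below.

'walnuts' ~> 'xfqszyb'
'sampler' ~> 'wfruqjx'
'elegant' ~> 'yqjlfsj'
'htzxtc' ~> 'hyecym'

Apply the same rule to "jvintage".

In each case the input is transformed by: shift every letter 5 places forward in the alphabet (wrapping around), then swap the first and last characters.
Working it through for "jvintage": intermediate "oansyflj", final "jansyflo".

jansyflo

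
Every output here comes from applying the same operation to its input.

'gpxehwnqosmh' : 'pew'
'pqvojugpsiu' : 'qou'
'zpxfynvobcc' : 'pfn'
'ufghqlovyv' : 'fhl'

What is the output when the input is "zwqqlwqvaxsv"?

wqw

The transformation: keep every other character starting from the second (positions 2nd, 4th, 6th, ...), then keep only the first 3 characters.
On "zwqqlwqvaxsv": the first step gives "wqwvxv", and the second then gives "wqw".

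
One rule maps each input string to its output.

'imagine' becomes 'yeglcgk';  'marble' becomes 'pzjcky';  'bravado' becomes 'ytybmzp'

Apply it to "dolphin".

Rule — move the first 2 characters to the end (rotate left by 2), then shift every letter 2 places backward in the alphabet (wrapping around).
Applying both steps to "dolphin": "lphindo", then "jnfglbm".

jnfglbm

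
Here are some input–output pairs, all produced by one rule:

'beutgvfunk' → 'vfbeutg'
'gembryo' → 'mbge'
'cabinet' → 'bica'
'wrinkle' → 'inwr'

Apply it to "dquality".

aldqu

In each case the input is transformed by: delete the last 3 characters, then move the last 2 characters to the front (rotate right by 2).
"dquality" → "aldqu".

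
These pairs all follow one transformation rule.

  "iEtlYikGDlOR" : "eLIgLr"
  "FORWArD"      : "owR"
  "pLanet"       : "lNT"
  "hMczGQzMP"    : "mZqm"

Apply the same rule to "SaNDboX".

Rule — flip the case of every letter, then keep every other character starting from the second (positions 2nd, 4th, 6th, ...).
Working it through for "SaNDboX": intermediate "sAndBOx", final "AdO".

AdO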